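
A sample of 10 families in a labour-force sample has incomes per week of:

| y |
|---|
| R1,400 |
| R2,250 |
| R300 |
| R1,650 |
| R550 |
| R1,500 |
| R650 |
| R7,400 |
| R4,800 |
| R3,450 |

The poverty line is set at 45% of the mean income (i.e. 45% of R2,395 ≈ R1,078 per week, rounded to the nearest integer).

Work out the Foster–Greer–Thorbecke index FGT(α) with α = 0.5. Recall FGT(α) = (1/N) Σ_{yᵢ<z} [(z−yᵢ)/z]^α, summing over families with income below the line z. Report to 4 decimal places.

Below the line: R300, R550, R650 (q = 3 of N = 10).
Gap ratios (z−y)/z: (1078−300)/1078 = 0.7217; (1078−550)/1078 = 0.4898; (1078−650)/1078 = 0.3970.
Raised to α = 0.5: 0.84953; 0.69985; 0.63010.
Sum = 2.179492; FGT(0.5) = 2.179492 / 10 = 0.2179.

0.2179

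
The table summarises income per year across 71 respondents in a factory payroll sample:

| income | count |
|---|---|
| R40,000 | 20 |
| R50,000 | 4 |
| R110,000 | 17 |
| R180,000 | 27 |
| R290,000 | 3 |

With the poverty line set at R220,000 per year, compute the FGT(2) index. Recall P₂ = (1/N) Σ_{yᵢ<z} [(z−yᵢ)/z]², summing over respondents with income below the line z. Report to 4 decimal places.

0.2946

Poor units: 20×R40,000, 4×R50,000, 17×R110,000, 27×R180,000 (q = 68 of N = 71).
Shortfall ratios: (220000−40000)/220000 = 0.8182 (×20); (220000−50000)/220000 = 0.7727 (×4); (220000−110000)/220000 = 0.5000 (×17); (220000−180000)/220000 = 0.1818 (×27).
Squared: 0.6694 (×20); 0.5971 (×4); 0.2500 (×17); 0.0331 (×27).
Sum = 20.919421; P₂ = 20.919421 / 71 = 0.2946.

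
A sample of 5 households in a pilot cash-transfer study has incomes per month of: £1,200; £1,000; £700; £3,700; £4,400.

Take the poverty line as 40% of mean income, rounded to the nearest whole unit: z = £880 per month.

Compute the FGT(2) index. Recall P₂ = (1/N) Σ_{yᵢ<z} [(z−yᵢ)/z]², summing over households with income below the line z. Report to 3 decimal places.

Incomes under z: £700 (q = 1 of N = 5).
Relative gaps: (880−700)/880 = 0.2045.
Squared: 0.0418.
Sum = 0.041839; P₂ = 0.041839 / 5 = 0.008.

0.008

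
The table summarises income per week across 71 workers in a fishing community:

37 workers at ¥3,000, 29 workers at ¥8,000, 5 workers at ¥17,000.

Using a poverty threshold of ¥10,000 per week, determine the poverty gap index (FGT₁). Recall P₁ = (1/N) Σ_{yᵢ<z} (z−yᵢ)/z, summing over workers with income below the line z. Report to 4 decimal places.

Below the line: 37×¥3,000, 29×¥8,000 (q = 66 of N = 71).
Normalized shortfalls: (10000−3000)/10000 = 0.7000 (×37); (10000−8000)/10000 = 0.2000 (×29).
Σ = 31.700000. Dividing by the full population N = 71 gives P₁ = 0.4465.

0.4465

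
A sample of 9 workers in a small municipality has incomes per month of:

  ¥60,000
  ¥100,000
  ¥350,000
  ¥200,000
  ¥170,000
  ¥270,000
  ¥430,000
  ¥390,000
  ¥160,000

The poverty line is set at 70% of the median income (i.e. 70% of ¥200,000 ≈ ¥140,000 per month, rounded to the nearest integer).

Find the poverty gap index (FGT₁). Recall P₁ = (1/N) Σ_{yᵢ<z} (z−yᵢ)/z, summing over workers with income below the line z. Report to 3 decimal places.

0.095

Below the line: ¥60,000, ¥100,000 (q = 2 of N = 9).
Relative gaps: (140000−60000)/140000 = 0.5714; (140000−100000)/140000 = 0.2857.
Σ = 0.857143. Dividing by the full population N = 9 gives P₁ = 0.095.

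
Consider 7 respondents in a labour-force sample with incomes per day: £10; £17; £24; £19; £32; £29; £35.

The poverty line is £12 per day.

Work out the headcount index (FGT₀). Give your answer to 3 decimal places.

1 of the 7 respondents have income below £12.
H = 1/7 = 0.143.

0.143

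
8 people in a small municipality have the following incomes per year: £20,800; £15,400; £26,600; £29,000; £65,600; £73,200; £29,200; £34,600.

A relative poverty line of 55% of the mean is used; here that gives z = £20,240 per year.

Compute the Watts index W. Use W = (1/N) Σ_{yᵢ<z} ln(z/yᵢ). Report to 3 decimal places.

0.034

Poor units: £15,400 (q = 1 of N = 8).
Log gaps: ln(20240/15400) = 0.2733.
W = 0.273293 / 8 = 0.034.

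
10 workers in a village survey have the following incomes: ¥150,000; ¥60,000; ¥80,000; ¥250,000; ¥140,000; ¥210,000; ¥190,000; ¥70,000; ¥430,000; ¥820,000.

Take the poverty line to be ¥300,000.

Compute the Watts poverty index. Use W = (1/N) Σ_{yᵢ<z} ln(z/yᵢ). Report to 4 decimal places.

0.6838

Incomes under z: ¥60,000, ¥70,000, ¥80,000, ¥140,000, ¥150,000, ¥190,000, ¥210,000, ¥250,000 (q = 8 of N = 10).
Log gaps: ln(300000/60000) = 1.6094; ln(300000/70000) = 1.4553; ln(300000/80000) = 1.3218; ln(300000/140000) = 0.7621; ln(300000/150000) = 0.6931; ln(300000/190000) = 0.4568; ln(300000/210000) = 0.3567; ln(300000/250000) = 0.1823.
W = 6.837523 / 10 = 0.6838.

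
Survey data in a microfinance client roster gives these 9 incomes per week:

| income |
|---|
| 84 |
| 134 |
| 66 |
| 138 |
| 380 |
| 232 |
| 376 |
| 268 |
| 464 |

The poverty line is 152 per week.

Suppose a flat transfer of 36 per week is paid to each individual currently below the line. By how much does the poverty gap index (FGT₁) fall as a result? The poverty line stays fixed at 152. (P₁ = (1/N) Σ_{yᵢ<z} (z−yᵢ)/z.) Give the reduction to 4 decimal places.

0.0760

Before: below the line — 66, 84, 134, 138; poverty gap index (FGT₁) = 0.135965.
After the 36 transfer: below the line — 102, 120; poverty gap index (FGT₁) = 0.059942.
Reduction = 0.135965 − 0.059942 = 0.0760.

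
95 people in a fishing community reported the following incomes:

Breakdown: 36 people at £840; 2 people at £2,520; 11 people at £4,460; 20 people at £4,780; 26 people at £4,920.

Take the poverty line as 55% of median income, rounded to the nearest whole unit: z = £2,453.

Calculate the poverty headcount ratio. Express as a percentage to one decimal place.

37.9%

36 of the 95 people have income below £2,453.
H = 36/95 = 37.9%.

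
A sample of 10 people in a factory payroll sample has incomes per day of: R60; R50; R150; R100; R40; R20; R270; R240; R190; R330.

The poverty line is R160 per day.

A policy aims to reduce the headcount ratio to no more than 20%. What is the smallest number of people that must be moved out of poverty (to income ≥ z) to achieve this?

4

Currently q = 6 of N = 10 are below the line (H = 0.600).
A headcount ratio of at most 20% allows at most ⌊0.20 × 10⌋ = 2 poor people.
So at least 6 − 2 = 4 must be lifted.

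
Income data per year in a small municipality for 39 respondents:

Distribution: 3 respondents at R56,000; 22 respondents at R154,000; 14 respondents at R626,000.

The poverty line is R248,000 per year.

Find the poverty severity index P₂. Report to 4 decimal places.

Below the line: 3×R56,000, 22×R154,000 (q = 25 of N = 39).
Shortfall ratios: (248000−56000)/248000 = 0.7742 (×3); (248000−154000)/248000 = 0.3790 (×22).
Squared: 0.5994 (×3); 0.1437 (×22).
Sum = 4.958767; P₂ = 4.958767 / 39 = 0.1271.

0.1271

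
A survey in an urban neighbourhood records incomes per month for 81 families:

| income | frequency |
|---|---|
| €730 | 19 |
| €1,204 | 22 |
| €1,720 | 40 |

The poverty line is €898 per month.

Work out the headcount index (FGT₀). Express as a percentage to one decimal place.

23.5%

19 of the 81 families have income below €898.
H = 19/81 = 23.5%.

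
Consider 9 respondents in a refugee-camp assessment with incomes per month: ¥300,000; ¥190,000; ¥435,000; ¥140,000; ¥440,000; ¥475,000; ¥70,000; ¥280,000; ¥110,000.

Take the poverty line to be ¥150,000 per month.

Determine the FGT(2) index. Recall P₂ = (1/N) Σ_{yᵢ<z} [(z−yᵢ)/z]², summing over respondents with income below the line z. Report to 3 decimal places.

Below the line: ¥70,000, ¥110,000, ¥140,000 (q = 3 of N = 9).
Shortfall ratios: (150000−70000)/150000 = 0.5333; (150000−110000)/150000 = 0.2667; (150000−140000)/150000 = 0.0667.
Squared: 0.2844; 0.0711; 0.0044.
Sum = 0.360000; P₂ = 0.360000 / 9 = 0.040.

0.040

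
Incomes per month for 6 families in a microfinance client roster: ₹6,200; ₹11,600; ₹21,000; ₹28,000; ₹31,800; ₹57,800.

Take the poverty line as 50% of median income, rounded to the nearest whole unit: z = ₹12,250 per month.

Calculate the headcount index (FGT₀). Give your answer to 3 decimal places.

2 of the 6 families have income below ₹12,250.
H = 2/6 = 0.333.

0.333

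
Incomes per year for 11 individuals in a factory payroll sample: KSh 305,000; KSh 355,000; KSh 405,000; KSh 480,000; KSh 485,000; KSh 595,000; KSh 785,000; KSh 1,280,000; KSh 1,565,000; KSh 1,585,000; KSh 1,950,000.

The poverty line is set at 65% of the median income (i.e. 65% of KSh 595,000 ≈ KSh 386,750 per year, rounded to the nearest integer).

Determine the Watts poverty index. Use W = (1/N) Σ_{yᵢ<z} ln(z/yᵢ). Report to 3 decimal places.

0.029

Below z: KSh 305,000, KSh 355,000 (q = 2 of N = 11).
Log gaps: ln(386750/305000) = 0.2375; ln(386750/355000) = 0.0857.
W = 0.323127 / 11 = 0.029.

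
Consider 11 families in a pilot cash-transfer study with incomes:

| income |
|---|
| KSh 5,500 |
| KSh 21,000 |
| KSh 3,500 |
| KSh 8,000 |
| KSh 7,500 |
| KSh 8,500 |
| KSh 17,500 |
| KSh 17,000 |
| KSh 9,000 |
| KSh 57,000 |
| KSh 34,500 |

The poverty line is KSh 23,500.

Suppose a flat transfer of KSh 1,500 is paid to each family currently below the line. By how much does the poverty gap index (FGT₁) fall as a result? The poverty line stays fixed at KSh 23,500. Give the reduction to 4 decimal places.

Before: below the line — KSh 3,500, KSh 5,500, KSh 7,500, KSh 8,000, KSh 8,500, KSh 9,000, KSh 17,000, KSh 17,500, KSh 21,000; poverty gap index (FGT₁) = 0.441006.
After the KSh 1,500 transfer: below the line — KSh 5,000, KSh 7,000, KSh 9,000, KSh 9,500, KSh 10,000, KSh 10,500, KSh 18,500, KSh 19,000, KSh 22,500; poverty gap index (FGT₁) = 0.388781.
Reduction = 0.441006 − 0.388781 = 0.0522.

0.0522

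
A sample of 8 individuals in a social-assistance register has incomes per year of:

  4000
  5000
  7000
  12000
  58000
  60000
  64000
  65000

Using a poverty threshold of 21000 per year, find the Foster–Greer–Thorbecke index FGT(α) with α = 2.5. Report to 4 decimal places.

Below the line: 4000, 5000, 7000, 12000 (q = 4 of N = 8).
Shortfall ratios: (21000−4000)/21000 = 0.8095; (21000−5000)/21000 = 0.7619; (21000−7000)/21000 = 0.6667; (21000−12000)/21000 = 0.4286.
Raised to α = 2.5: 0.58962; 0.50670; 0.36289; 0.12024.
Sum = 1.579453; FGT(2.5) = 1.579453 / 8 = 0.1974.

0.1974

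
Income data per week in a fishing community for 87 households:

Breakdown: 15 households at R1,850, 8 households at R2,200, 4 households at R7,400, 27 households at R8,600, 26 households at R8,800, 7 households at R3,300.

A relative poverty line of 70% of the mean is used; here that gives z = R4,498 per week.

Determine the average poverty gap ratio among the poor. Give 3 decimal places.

Incomes under z: 15×R1,850, 8×R2,200, 7×R3,300 (q = 30 of N = 87).
Shortfall ratios (z−y)/z: 0.5887 (×15), 0.5109 (×8), 0.2663 (×7); sum = 14.782125.
The income-gap ratio divides by q (the poor only): 14.782125 / 30 = 0.493.

0.493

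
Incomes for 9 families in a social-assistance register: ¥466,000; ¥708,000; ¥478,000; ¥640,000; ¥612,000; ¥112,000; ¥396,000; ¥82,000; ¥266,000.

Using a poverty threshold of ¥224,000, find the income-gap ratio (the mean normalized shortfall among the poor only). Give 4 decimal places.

Below the line: ¥82,000, ¥112,000 (q = 2 of N = 9).
Relative gaps: 0.6339, 0.5000; sum = 1.133929.
The income-gap ratio divides by q (the poor only): 1.133929 / 2 = 0.5670.

0.5670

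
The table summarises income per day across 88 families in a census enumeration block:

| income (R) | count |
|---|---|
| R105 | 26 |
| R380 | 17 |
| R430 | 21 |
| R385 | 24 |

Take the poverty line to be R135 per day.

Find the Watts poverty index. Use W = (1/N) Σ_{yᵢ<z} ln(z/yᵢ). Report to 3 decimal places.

Incomes under z: 26×R105 (q = 26 of N = 88).
Log shortfalls: ln(135/105) = 0.2513 (×26).
W = 6.534175 / 88 = 0.074.

0.074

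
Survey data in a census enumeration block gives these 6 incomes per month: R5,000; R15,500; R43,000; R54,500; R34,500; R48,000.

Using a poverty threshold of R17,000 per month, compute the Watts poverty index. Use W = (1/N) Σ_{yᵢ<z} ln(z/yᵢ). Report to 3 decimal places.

Poor units: R5,000, R15,500 (q = 2 of N = 6).
Log shortfalls: ln(17000/5000) = 1.2238; ln(17000/15500) = 0.0924.
W = 1.316149 / 6 = 0.219.

0.219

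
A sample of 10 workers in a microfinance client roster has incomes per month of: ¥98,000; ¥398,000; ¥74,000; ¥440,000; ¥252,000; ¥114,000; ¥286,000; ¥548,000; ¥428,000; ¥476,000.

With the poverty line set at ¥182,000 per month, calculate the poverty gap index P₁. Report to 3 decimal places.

Incomes under z: ¥74,000, ¥98,000, ¥114,000 (q = 3 of N = 10).
Relative gaps: (182000−74000)/182000 = 0.5934; (182000−98000)/182000 = 0.4615; (182000−114000)/182000 = 0.3736.
Sum of shortfalls = 1.428571; P₁ averages over all N: 1.428571 / 10 = 0.143.

0.143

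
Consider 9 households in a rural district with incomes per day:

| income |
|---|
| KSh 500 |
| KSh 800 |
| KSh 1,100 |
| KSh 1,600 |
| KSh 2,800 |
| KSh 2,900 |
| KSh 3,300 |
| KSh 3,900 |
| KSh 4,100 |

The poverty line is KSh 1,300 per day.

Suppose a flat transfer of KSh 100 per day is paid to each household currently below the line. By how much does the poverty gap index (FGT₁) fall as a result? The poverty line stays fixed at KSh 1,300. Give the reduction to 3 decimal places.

Before: below the line — KSh 500, KSh 800, KSh 1,100; poverty gap index (FGT₁) = 0.12821.
After the KSh 100 transfer: below the line — KSh 600, KSh 900, KSh 1,200; poverty gap index (FGT₁) = 0.10256.
Reduction = 0.12821 − 0.10256 = 0.026.

0.026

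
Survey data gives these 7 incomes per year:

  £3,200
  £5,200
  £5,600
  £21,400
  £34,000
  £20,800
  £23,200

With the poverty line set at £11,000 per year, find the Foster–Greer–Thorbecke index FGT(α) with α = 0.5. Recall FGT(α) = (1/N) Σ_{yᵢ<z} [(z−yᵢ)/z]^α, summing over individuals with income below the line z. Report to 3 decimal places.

Incomes under z: £3,200, £5,200, £5,600 (q = 3 of N = 7).
Normalized shortfalls: (11000−3200)/11000 = 0.7091; (11000−5200)/11000 = 0.5273; (11000−5600)/11000 = 0.4909.
Raised to α = 0.5: 0.84208; 0.72614; 0.70065.
Sum = 2.268860; FGT(0.5) = 2.268860 / 7 = 0.324.

0.324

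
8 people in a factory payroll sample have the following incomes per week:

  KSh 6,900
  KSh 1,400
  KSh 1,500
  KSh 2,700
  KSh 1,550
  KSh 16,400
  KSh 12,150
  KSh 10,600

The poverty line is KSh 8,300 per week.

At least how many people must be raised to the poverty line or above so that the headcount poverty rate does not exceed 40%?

Currently q = 5 of N = 8 are below the line (H = 0.625).
A headcount ratio of at most 40% allows at most ⌊0.40 × 8⌋ = 3 poor people.
So at least 5 − 3 = 2 must be lifted.

2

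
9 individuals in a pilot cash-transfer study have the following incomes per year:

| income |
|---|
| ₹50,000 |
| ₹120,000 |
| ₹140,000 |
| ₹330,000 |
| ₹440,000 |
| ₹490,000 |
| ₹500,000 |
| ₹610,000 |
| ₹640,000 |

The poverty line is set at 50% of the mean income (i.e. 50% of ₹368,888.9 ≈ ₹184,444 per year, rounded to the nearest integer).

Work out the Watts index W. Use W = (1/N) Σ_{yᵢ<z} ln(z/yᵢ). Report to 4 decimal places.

0.2234

Incomes under z: ₹50,000, ₹120,000, ₹140,000 (q = 3 of N = 9).
Log shortfalls: ln(184444/50000) = 1.3053; ln(184444/120000) = 0.4299; ln(184444/140000) = 0.2757.
W = 2.010881 / 9 = 0.2234.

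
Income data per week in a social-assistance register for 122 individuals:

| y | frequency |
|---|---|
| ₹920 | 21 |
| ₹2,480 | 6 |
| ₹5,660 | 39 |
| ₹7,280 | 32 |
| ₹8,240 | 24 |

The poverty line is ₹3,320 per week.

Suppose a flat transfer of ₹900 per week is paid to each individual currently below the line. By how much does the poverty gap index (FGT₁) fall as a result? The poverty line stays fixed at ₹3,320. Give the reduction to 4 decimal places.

0.0591

Before: below the line — 21×₹920, 6×₹2,480; poverty gap index (FGT₁) = 0.136875.
After the ₹900 transfer: below the line — 21×₹1,820; poverty gap index (FGT₁) = 0.077770.
Reduction = 0.136875 − 0.077770 = 0.0591.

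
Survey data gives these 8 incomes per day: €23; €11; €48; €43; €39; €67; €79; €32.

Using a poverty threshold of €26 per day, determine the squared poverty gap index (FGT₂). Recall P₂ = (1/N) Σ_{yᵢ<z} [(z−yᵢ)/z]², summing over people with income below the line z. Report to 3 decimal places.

0.043

Incomes under z: €11, €23 (q = 2 of N = 8).
Shortfall ratios: (26−11)/26 = 0.5769; (26−23)/26 = 0.1154.
Squared: 0.3328; 0.0133.
Sum = 0.346154; P₂ = 0.346154 / 8 = 0.043.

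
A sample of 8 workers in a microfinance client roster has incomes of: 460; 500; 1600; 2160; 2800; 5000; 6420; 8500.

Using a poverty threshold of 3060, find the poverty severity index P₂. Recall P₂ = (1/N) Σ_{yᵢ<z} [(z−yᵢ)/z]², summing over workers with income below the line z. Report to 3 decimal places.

Poor units: 460, 500, 1600, 2160, 2800 (q = 5 of N = 8).
Gap ratios (z−y)/z: (3060−460)/3060 = 0.8497; (3060−500)/3060 = 0.8366; (3060−1600)/3060 = 0.4771; (3060−2160)/3060 = 0.2941; (3060−2800)/3060 = 0.0850.
Squared: 0.7219; 0.6999; 0.2276; 0.0865; 0.0072.
Sum = 1.743218; P₂ = 1.743218 / 8 = 0.218.

0.218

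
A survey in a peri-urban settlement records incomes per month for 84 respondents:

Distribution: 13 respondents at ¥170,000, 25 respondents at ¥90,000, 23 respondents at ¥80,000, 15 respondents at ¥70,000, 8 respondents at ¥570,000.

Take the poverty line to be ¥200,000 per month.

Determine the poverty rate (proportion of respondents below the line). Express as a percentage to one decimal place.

90.5%

76 of the 84 respondents have income below ¥200,000.
H = 76/84 = 90.5%.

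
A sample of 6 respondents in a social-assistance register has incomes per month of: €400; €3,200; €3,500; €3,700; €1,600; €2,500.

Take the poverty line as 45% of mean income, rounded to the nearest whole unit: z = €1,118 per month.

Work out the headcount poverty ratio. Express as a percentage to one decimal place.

16.7%

1 of the 6 respondents have income below €1,118.
H = 1/6 = 16.7%.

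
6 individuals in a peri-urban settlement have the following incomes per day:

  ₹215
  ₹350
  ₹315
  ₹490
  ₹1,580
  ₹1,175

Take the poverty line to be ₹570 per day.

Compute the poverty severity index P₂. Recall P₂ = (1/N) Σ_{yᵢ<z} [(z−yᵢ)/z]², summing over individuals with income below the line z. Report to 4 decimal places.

Poor units: ₹215, ₹315, ₹350, ₹490 (q = 4 of N = 6).
Shortfall ratios: (570−215)/570 = 0.6228; (570−315)/570 = 0.4474; (570−350)/570 = 0.3860; (570−490)/570 = 0.1404.
Squared: 0.3879; 0.2001; 0.1490; 0.0197.
Sum = 0.756694; P₂ = 0.756694 / 6 = 0.1261.

0.1261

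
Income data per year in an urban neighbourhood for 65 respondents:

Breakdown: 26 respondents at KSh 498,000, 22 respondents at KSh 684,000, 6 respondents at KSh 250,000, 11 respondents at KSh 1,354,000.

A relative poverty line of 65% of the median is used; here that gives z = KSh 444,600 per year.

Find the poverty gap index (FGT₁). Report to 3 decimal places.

Poor units: 6×KSh 250,000 (q = 6 of N = 65).
Shortfall ratios: (444600−250000)/444600 = 0.4377 (×6).
Σ = 2.626181. Dividing by the full population N = 65 gives P₁ = 0.040.

0.040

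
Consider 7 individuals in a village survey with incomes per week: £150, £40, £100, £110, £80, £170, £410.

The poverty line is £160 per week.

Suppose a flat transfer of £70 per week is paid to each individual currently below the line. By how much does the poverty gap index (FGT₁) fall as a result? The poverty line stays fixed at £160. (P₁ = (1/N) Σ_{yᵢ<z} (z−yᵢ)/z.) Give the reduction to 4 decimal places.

Before: below the line — £40, £80, £100, £110, £150; poverty gap index (FGT₁) = 0.285714.
After the £70 transfer: below the line — £110, £150; poverty gap index (FGT₁) = 0.053571.
Reduction = 0.285714 − 0.053571 = 0.2321.

0.2321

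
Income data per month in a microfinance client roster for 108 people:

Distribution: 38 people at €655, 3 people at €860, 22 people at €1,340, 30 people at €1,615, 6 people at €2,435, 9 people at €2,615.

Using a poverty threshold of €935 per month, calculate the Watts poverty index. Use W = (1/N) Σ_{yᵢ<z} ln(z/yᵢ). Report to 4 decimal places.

Below the line: 38×€655, 3×€860 (q = 41 of N = 108).
Log shortfalls: ln(935/655) = 0.3559 (×38); ln(935/860) = 0.0836 (×3).
W = 13.775472 / 108 = 0.1276.

0.1276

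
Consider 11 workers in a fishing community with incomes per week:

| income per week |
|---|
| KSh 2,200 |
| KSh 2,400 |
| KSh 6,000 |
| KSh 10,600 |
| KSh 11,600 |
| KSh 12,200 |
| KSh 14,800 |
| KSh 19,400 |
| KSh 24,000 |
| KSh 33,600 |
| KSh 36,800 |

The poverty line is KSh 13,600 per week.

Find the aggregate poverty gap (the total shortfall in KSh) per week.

KSh 36,600

Incomes under z: KSh 2,200, KSh 2,400, KSh 6,000, KSh 10,600, KSh 11,600, KSh 12,200 (q = 6 of N = 11).
Individual gaps: 13600−2200 = 11400; 13600−2400 = 11200; 13600−6000 = 7600; 13600−10600 = 3000; 13600−11600 = 2000; 13600−12200 = 1400.
Aggregate gap = KSh 36,600.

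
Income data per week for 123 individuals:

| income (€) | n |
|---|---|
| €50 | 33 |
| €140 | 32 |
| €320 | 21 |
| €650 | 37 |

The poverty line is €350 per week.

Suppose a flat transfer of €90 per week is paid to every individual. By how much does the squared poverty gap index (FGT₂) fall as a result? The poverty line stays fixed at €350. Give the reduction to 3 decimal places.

0.165

Before: below the line — 33×€50, 32×€140, 21×€320; squared poverty gap index (FGT₂) = 0.29203.
After the €90 transfer: below the line — 33×€140, 32×€230; squared poverty gap index (FGT₂) = 0.12717.
Reduction = 0.29203 − 0.12717 = 0.165.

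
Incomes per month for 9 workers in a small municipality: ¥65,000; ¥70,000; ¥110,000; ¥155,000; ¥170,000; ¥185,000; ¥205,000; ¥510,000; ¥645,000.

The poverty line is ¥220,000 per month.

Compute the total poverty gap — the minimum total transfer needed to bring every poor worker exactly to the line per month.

¥580,000

Below z: ¥65,000, ¥70,000, ¥110,000, ¥155,000, ¥170,000, ¥185,000, ¥205,000 (q = 7 of N = 9).
Individual gaps: 220000−65000 = 155000; 220000−70000 = 150000; 220000−110000 = 110000; 220000−155000 = 65000; 220000−170000 = 50000; 220000−185000 = 35000; 220000−205000 = 15000.
Aggregate gap = ¥580,000.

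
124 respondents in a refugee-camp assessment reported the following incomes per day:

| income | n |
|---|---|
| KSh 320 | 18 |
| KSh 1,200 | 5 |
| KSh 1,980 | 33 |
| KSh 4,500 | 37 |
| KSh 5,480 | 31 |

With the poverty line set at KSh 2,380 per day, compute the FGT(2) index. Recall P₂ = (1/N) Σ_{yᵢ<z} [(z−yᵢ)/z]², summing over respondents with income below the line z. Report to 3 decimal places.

0.126

Poor units: 18×KSh 320, 5×KSh 1,200, 33×KSh 1,980 (q = 56 of N = 124).
Relative gaps: (2380−320)/2380 = 0.8655 (×18); (2380−1200)/2380 = 0.4958 (×5); (2380−1980)/2380 = 0.1681 (×33).
Squared: 0.7492 (×18); 0.2458 (×5); 0.0282 (×33).
Sum = 15.646282; P₂ = 15.646282 / 124 = 0.126.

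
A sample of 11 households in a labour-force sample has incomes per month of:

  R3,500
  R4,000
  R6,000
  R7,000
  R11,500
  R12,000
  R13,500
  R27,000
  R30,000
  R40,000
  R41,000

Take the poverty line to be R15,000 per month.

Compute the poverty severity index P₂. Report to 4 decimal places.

Below z: R3,500, R4,000, R6,000, R7,000, R11,500, R12,000, R13,500 (q = 7 of N = 11).
Relative gaps: (15000−3500)/15000 = 0.7667; (15000−4000)/15000 = 0.7333; (15000−6000)/15000 = 0.6000; (15000−7000)/15000 = 0.5333; (15000−11500)/15000 = 0.2333; (15000−12000)/15000 = 0.2000; (15000−13500)/15000 = 0.1000.
Squared: 0.5878; 0.5378; 0.3600; 0.2844; 0.0544; 0.0400; 0.0100.
Sum = 1.874444; P₂ = 1.874444 / 11 = 0.1704.

0.1704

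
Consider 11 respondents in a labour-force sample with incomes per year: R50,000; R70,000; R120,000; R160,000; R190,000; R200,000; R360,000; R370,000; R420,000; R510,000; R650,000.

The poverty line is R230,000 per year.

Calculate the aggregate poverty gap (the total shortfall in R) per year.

R590,000

Below the line: R50,000, R70,000, R120,000, R160,000, R190,000, R200,000 (q = 6 of N = 11).
Individual gaps: 230000−50000 = 180000; 230000−70000 = 160000; 230000−120000 = 110000; 230000−160000 = 70000; 230000−190000 = 40000; 230000−200000 = 30000.
Aggregate gap = R590,000.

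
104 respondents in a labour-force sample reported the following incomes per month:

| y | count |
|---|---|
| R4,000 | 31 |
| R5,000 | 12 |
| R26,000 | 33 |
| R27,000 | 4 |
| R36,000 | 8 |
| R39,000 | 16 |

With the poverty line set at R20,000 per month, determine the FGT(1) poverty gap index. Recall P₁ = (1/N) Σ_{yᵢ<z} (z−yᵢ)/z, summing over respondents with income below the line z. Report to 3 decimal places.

Poor units: 31×R4,000, 12×R5,000 (q = 43 of N = 104).
Relative gaps: (20000−4000)/20000 = 0.8000 (×31); (20000−5000)/20000 = 0.7500 (×12).
Sum of shortfalls = 33.800000; P₁ averages over all N: 33.800000 / 104 = 0.325.

0.325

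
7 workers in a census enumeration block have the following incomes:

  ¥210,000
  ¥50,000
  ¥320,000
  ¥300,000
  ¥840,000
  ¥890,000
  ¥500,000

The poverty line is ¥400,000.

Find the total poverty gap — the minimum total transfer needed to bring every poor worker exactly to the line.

¥720,000

Poor units: ¥50,000, ¥210,000, ¥300,000, ¥320,000 (q = 4 of N = 7).
Individual gaps: 400000−50000 = 350000; 400000−210000 = 190000; 400000−300000 = 100000; 400000−320000 = 80000.
Aggregate gap = ¥720,000.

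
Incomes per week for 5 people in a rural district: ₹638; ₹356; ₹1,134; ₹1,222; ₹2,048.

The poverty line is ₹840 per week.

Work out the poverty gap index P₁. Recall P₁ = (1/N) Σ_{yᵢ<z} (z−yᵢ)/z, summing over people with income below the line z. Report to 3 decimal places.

0.163

Below z: ₹356, ₹638 (q = 2 of N = 5).
Gap ratios (z−y)/z: (840−356)/840 = 0.5762; (840−638)/840 = 0.2405.
Σ = 0.816667. Dividing by the full population N = 5 gives P₁ = 0.163.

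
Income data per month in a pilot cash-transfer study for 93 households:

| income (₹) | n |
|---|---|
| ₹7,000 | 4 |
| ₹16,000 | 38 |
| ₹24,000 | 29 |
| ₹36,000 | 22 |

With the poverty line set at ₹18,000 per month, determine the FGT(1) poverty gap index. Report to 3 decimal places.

0.072

Below the line: 4×₹7,000, 38×₹16,000 (q = 42 of N = 93).
Gap ratios (z−y)/z: (18000−7000)/18000 = 0.6111 (×4); (18000−16000)/18000 = 0.1111 (×38).
Σ = 6.666667. Dividing by the full population N = 93 gives P₁ = 0.072.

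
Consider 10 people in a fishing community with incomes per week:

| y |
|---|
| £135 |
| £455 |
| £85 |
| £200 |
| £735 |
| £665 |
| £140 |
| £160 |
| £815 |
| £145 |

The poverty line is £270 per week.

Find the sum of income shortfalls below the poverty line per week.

Below z: £85, £135, £140, £145, £160, £200 (q = 6 of N = 10).
Individual gaps: 270−85 = 185; 270−135 = 135; 270−140 = 130; 270−145 = 125; 270−160 = 110; 270−200 = 70.
Aggregate gap = £755.

£755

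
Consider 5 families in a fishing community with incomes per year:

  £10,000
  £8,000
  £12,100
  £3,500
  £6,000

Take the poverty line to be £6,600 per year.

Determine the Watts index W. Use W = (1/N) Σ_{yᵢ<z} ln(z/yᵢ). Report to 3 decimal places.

Below z: £3,500, £6,000 (q = 2 of N = 5).
ln(z/y) terms: ln(6600/3500) = 0.6343; ln(6600/6000) = 0.0953.
W = 0.729617 / 5 = 0.146.

0.146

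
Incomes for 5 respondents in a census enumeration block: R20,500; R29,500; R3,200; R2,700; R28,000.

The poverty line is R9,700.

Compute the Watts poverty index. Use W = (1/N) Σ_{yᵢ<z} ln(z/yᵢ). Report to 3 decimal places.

0.478

Below the line: R2,700, R3,200 (q = 2 of N = 5).
ln(z/y) terms: ln(9700/2700) = 1.2789; ln(9700/3200) = 1.1090.
W = 2.387849 / 5 = 0.478.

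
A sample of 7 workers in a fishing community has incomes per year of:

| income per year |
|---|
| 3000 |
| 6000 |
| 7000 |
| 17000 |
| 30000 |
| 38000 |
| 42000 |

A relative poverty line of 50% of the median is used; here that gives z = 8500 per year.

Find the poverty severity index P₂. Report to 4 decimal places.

Below z: 3000, 6000, 7000 (q = 3 of N = 7).
Relative gaps: (8500−3000)/8500 = 0.6471; (8500−6000)/8500 = 0.2941; (8500−7000)/8500 = 0.1765.
Squared: 0.4187; 0.0865; 0.0311.
Sum = 0.536332; P₂ = 0.536332 / 7 = 0.0766.

0.0766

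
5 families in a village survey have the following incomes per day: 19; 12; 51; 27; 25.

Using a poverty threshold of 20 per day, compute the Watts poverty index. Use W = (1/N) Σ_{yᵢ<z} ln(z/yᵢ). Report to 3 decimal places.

0.112

Below z: 12, 19 (q = 2 of N = 5).
Log shortfalls: ln(20/12) = 0.5108; ln(20/19) = 0.0513.
W = 0.562119 / 5 = 0.112.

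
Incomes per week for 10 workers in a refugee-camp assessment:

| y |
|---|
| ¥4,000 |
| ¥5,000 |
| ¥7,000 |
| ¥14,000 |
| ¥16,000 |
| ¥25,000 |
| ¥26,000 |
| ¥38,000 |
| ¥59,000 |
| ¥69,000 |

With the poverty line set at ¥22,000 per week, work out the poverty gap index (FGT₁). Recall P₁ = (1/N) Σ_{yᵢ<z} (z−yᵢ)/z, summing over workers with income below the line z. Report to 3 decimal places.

0.291

Below z: ¥4,000, ¥5,000, ¥7,000, ¥14,000, ¥16,000 (q = 5 of N = 10).
Shortfall ratios: (22000−4000)/22000 = 0.8182; (22000−5000)/22000 = 0.7727; (22000−7000)/22000 = 0.6818; (22000−14000)/22000 = 0.3636; (22000−16000)/22000 = 0.2727.
Σ = 2.909091. Dividing by the full population N = 10 gives P₁ = 0.291.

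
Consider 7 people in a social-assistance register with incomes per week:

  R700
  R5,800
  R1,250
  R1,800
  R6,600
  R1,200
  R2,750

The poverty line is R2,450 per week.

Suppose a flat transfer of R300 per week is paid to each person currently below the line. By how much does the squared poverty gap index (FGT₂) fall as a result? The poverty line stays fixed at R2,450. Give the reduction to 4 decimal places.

Before: below the line — R700, R1,200, R1,250, R1,800; squared poverty gap index (FGT₂) = 0.154400.
After the R300 transfer: below the line — R1,000, R1,500, R1,550, R2,100; squared poverty gap index (FGT₂) = 0.093711.
Reduction = 0.154400 − 0.093711 = 0.0607.

0.0607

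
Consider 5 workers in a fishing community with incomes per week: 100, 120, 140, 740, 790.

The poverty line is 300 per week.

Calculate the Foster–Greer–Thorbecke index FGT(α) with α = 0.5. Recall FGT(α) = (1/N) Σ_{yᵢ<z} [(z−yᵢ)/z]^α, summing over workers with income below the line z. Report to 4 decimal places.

0.4643

Incomes under z: 100, 120, 140 (q = 3 of N = 5).
Normalized shortfalls: (300−100)/300 = 0.6667; (300−120)/300 = 0.6000; (300−140)/300 = 0.5333.
Raised to α = 0.5: 0.81650; 0.77460; 0.73030.
Sum = 2.321390; FGT(0.5) = 2.321390 / 5 = 0.4643.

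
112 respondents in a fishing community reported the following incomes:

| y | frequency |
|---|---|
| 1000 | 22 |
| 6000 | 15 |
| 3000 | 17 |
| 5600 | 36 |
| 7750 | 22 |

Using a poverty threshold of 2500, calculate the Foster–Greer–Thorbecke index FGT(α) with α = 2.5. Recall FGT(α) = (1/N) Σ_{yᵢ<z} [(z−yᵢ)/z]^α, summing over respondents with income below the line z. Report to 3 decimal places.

Below the line: 22×1000 (q = 22 of N = 112).
Shortfall ratios: (2500−1000)/2500 = 0.6000 (×22).
Raised to α = 2.5: 0.27885 (×22).
Sum = 6.134806; FGT(2.5) = 6.134806 / 112 = 0.055.

0.055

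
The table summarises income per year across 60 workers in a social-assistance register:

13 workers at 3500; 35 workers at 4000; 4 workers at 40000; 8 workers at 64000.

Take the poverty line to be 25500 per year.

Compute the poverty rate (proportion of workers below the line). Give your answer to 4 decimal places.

48 of the 60 workers have income below 25500.
H = 48/60 = 0.8000.

0.8000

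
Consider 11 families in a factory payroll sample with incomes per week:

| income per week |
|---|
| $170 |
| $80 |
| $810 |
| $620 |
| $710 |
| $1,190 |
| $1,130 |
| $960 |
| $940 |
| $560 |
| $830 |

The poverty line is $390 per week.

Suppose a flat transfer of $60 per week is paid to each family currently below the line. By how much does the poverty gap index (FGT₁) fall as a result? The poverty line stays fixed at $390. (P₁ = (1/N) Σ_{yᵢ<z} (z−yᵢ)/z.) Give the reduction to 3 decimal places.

Before: below the line — $80, $170; poverty gap index (FGT₁) = 0.12354.
After the $60 transfer: below the line — $140, $230; poverty gap index (FGT₁) = 0.09557.
Reduction = 0.12354 − 0.09557 = 0.028.

0.028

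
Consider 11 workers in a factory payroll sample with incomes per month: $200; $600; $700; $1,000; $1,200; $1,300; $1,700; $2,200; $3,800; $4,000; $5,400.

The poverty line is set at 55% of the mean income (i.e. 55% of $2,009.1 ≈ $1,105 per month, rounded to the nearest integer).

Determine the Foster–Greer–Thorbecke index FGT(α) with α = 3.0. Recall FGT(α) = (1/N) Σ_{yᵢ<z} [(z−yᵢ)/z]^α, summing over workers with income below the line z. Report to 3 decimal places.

Incomes under z: $200, $600, $700, $1,000 (q = 4 of N = 11).
Gap ratios (z−y)/z: (1105−200)/1105 = 0.8190; (1105−600)/1105 = 0.4570; (1105−700)/1105 = 0.3665; (1105−1000)/1105 = 0.0950.
Raised to α = 3.0: 0.54936; 0.09545; 0.04924; 0.00086.
Sum = 0.694908; FGT(3.0) = 0.694908 / 11 = 0.063.

0.063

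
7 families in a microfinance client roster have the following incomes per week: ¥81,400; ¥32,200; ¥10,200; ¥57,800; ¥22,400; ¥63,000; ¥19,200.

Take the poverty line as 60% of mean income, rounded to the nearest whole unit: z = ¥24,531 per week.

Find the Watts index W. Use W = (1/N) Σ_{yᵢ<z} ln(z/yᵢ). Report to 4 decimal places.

0.1734

Below the line: ¥10,200, ¥19,200, ¥22,400 (q = 3 of N = 7).
Log shortfalls: ln(24531/10200) = 0.8775; ln(24531/19200) = 0.2450; ln(24531/22400) = 0.0909.
W = 1.213454 / 7 = 0.1734.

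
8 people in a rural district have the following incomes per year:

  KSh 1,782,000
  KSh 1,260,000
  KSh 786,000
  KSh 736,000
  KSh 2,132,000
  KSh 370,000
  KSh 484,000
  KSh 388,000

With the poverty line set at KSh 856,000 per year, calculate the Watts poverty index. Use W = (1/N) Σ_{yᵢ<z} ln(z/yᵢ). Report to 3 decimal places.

0.305

Incomes under z: KSh 370,000, KSh 388,000, KSh 484,000, KSh 736,000, KSh 786,000 (q = 5 of N = 8).
Log gaps: ln(856000/370000) = 0.8388; ln(856000/388000) = 0.7913; ln(856000/484000) = 0.5702; ln(856000/736000) = 0.1510; ln(856000/786000) = 0.0853.
W = 2.436572 / 8 = 0.305.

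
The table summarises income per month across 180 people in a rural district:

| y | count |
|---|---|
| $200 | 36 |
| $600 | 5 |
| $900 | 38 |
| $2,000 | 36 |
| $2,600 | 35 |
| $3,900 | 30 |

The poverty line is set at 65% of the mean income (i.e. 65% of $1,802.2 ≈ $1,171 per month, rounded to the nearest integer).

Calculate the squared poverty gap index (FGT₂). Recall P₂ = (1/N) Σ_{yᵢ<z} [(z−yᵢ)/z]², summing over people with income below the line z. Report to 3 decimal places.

Incomes under z: 36×$200, 5×$600, 38×$900 (q = 79 of N = 180).
Relative gaps: (1171−200)/1171 = 0.8292 (×36); (1171−600)/1171 = 0.4876 (×5); (1171−900)/1171 = 0.2314 (×38).
Squared: 0.6876 (×36); 0.2378 (×5); 0.0536 (×38).
Sum = 27.977022; P₂ = 27.977022 / 180 = 0.155.

0.155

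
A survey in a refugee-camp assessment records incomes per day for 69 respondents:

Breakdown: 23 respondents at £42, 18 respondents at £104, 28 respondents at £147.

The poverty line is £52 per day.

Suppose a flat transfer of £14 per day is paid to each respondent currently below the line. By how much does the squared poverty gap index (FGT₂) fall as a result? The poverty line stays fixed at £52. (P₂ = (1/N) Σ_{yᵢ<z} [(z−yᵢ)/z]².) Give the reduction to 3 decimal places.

0.012

Before: below the line — 23×£42; squared poverty gap index (FGT₂) = 0.01233.
After the £14 transfer: below the line — none; squared poverty gap index (FGT₂) = 0.00000.
Reduction = 0.01233 − 0.00000 = 0.012.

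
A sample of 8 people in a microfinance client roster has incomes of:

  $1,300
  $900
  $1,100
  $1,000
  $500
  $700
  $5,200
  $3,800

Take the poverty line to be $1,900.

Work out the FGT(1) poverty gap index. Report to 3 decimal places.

0.388

Below the line: $500, $700, $900, $1,000, $1,100, $1,300 (q = 6 of N = 8).
Normalized shortfalls: (1900−500)/1900 = 0.7368; (1900−700)/1900 = 0.6316; (1900−900)/1900 = 0.5263; (1900−1000)/1900 = 0.4737; (1900−1100)/1900 = 0.4211; (1900−1300)/1900 = 0.3158.
Σ = 3.105263. Dividing by the full population N = 8 gives P₁ = 0.388.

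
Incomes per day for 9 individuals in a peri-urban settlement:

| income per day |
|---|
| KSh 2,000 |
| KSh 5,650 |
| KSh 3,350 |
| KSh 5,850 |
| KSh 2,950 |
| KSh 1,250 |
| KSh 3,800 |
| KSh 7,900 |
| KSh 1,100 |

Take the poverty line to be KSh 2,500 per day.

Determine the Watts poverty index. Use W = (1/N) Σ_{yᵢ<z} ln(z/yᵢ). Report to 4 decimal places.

0.1930

Poor units: KSh 1,100, KSh 1,250, KSh 2,000 (q = 3 of N = 9).
ln(z/y) terms: ln(2500/1100) = 0.8210; ln(2500/1250) = 0.6931; ln(2500/2000) = 0.2231.
W = 1.737271 / 9 = 0.1930.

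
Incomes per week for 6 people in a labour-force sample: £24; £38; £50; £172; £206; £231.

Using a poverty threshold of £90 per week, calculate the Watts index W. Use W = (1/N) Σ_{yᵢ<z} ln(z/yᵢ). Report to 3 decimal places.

Poor units: £24, £38, £50 (q = 3 of N = 6).
Log gaps: ln(90/24) = 1.3218; ln(90/38) = 0.8622; ln(90/50) = 0.5878.
W = 2.771766 / 6 = 0.462.

0.462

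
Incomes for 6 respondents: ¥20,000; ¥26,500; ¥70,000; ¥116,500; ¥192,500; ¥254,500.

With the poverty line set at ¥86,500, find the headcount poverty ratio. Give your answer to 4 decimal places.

3 of the 6 respondents have income below ¥86,500.
H = 3/6 = 0.5000.

0.5000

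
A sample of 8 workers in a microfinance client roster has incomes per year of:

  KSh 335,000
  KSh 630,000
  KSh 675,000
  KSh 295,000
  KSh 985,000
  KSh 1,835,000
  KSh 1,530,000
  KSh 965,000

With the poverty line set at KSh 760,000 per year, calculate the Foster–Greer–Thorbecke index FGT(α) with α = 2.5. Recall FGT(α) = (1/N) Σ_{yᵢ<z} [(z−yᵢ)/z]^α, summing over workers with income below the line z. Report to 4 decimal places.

0.0679

Below z: KSh 295,000, KSh 335,000, KSh 630,000, KSh 675,000 (q = 4 of N = 8).
Normalized shortfalls: (760000−295000)/760000 = 0.6118; (760000−335000)/760000 = 0.5592; (760000−630000)/760000 = 0.1711; (760000−675000)/760000 = 0.1118.
Raised to α = 2.5: 0.29282; 0.23385; 0.01210; 0.00418.
Sum = 0.542953; FGT(2.5) = 0.542953 / 8 = 0.0679.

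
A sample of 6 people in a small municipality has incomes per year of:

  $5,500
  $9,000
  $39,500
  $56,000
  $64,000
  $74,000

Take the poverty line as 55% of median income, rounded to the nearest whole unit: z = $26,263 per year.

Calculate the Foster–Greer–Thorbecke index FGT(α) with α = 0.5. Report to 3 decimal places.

Incomes under z: $5,500, $9,000 (q = 2 of N = 6).
Gap ratios (z−y)/z: (26263−5500)/26263 = 0.7906; (26263−9000)/26263 = 0.6573.
Raised to α = 0.5: 0.88915; 0.81075.
Sum = 1.699894; FGT(0.5) = 1.699894 / 6 = 0.283.

0.283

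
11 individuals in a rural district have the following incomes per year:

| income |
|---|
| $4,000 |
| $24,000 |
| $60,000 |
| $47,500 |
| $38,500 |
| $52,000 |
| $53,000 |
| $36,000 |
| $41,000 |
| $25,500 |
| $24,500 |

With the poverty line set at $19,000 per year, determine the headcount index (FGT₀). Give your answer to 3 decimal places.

1 of the 11 individuals have income below $19,000.
H = 1/11 = 0.091.

0.091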